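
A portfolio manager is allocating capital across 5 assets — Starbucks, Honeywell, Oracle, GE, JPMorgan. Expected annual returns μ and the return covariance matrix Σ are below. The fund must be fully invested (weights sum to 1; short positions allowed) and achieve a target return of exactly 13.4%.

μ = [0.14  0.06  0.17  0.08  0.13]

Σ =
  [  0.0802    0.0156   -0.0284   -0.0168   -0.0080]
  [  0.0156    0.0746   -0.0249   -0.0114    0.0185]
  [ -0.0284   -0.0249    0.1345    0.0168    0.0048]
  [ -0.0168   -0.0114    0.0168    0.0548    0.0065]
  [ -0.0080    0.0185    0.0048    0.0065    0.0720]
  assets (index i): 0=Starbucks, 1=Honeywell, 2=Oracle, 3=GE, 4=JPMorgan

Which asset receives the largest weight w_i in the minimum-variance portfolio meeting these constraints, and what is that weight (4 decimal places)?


x=Σ⁻¹μ = [2.7463  0.6396  1.6877  1.7183  1.6787]
y=Σ⁻¹𝟙 = [19.3024  14.0849  10.9518  22.5943  9.6447]
a=μᵀx=1.065458  b=𝟙ᵀx=8.470586  c=𝟙ᵀy=76.578029  D=ac−b²=9.839866
λ₁=(c·0.134−b)/D = (76.578029·0.134−8.470586)/9.839866 = 0.182001
λ₂=(a−b·0.134)/D = (1.065458−8.470586·0.134)/9.839866 = -0.007073
w* = 0.182001·x + -0.007073·y:
  w_0 = 0.182001·2.7463 + -0.007073·19.3024 = 0.3633  (Starbucks)
  w_1 = 0.182001·0.6396 + -0.007073·14.0849 = 0.0168  (Honeywell)
  w_2 = 0.182001·1.6877 + -0.007073·10.9518 = 0.2297  (Oracle)
  w_3 = 0.182001·1.7183 + -0.007073·22.5943 = 0.1529  (GE)
  w_4 = 0.182001·1.6787 + -0.007073·9.6447 = 0.2373  (JPMorgan)
Σw_i=1.0000  μᵀw=0.1340
σ²=wᵀΣw=λ₁·μ_p+λ₂ = 0.182001·0.134 + -0.007073 = 0.017315 ≈ 0.0173

Starbucks (0.3633)


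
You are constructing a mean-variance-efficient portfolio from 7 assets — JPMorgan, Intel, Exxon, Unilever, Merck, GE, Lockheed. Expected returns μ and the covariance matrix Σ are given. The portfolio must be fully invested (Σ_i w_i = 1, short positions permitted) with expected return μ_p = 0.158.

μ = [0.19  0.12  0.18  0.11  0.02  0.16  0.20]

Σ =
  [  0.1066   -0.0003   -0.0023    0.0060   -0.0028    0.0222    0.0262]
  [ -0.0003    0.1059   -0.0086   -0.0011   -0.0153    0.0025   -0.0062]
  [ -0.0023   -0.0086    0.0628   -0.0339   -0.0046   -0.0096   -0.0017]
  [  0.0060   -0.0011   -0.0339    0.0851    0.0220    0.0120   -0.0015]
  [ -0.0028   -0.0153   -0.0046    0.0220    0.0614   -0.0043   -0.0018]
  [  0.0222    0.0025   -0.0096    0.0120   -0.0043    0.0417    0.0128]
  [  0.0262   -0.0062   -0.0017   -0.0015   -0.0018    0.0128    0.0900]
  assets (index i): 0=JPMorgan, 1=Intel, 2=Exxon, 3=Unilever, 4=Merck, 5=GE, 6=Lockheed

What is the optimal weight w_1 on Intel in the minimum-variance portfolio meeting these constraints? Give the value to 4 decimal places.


0.1032

p=Σ⁻¹μ = [0.6164  1.6823  5.2171  2.8045  0.4429  3.2809  1.8462]
q=Σ⁻¹𝟙 = [2.4913  14.9040  32.2603  16.7101  18.4573  23.4157  9.3394]
a=μᵀp=2.469605  b=𝟙ᵀp=15.890319  c=𝟙ᵀq=117.578048  D=ac−b²=37.869130
λ₁=(c·0.158−b)/D = (117.578048·0.158−15.890319)/37.869130 = 0.070955
λ₂=(a−b·0.158)/D = (2.469605−15.890319·0.158)/37.869130 = -0.001084
w* = 0.070955·p + -0.001084·q:
  w_0 = 0.070955·0.6164 + -0.001084·2.4913 = 0.0410  (JPMorgan)
  w_1 = 0.070955·1.6823 + -0.001084·14.9040 = 0.1032  (Intel)
  w_2 = 0.070955·5.2171 + -0.001084·32.2603 = 0.3352  (Exxon)
  w_3 = 0.070955·2.8045 + -0.001084·16.7101 = 0.1809  (Unilever)
  w_4 = 0.070955·0.4429 + -0.001084·18.4573 = 0.0114  (Merck)
  w_5 = 0.070955·3.2809 + -0.001084·23.4157 = 0.2074  (GE)
  w_6 = 0.070955·1.8462 + -0.001084·9.3394 = 0.1209  (Lockheed)
Σw_i=1.0000  μᵀw=0.1580
σ²=wᵀΣw=λ₁·μ_p+λ₂ = 0.070955·0.158 + -0.001084 = 0.010127 ≈ 0.0101


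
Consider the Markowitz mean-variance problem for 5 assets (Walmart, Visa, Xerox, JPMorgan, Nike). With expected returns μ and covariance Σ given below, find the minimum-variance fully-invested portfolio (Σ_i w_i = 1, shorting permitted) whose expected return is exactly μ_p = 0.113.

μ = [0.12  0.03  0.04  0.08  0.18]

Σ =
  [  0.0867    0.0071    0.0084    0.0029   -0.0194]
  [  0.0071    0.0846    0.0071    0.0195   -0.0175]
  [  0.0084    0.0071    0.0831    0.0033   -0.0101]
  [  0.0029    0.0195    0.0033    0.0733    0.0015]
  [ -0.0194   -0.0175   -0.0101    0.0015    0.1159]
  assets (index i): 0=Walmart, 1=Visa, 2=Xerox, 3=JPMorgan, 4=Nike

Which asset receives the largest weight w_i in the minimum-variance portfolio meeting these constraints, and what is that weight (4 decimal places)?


p=Σ⁻¹μ = [1.7095  0.3702  0.4766  0.8644  1.9255]
q=Σ⁻¹𝟙 = [12.2134  10.3457  11.1221  9.6387  13.0791]
a=μᵀp=0.651048  b=𝟙ᵀp=5.346193  c=𝟙ᵀq=56.398972  D=ac−b²=8.136648
λ₁=(c·0.113−b)/D = (56.398972·0.113−5.346193)/8.136648 = 0.126206
λ₂=(a−b·0.113)/D = (0.651048−5.346193·0.113)/8.136648 = 0.005767
w* = 0.126206·p + 0.005767·q:
  w_0 = 0.126206·1.7095 + 0.005767·12.2134 = 0.2862  (Walmart)
  w_1 = 0.126206·0.3702 + 0.005767·10.3457 = 0.1064  (Visa)
  w_2 = 0.126206·0.4766 + 0.005767·11.1221 = 0.1243  (Xerox)
  w_3 = 0.126206·0.8644 + 0.005767·9.6387 = 0.1647  (JPMorgan)
  w_4 = 0.126206·1.9255 + 0.005767·13.0791 = 0.3184  (Nike)
Σw_i=1.0000  μᵀw=0.1130
σ²=wᵀΣw=λ₁·μ_p+λ₂ = 0.126206·0.113 + 0.005767 = 0.020029 ≈ 0.0200

Nike (0.3184)


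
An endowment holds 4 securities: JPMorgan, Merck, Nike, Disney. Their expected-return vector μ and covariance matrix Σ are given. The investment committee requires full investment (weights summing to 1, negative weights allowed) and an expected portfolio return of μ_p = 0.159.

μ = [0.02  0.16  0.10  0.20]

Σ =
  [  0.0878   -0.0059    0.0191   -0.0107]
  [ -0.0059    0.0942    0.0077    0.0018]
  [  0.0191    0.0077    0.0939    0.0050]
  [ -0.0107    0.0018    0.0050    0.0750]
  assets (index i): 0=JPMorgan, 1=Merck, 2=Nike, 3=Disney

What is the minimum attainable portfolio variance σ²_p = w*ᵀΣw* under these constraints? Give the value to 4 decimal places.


x=Σ⁻¹μ = [0.5111  1.6237  0.6865  2.6548]
y=Σ⁻¹𝟙 = [12.4490  10.5901  6.4810  14.4232]
a=μᵀx=0.869630  b=𝟙ᵀx=5.476121  c=𝟙ᵀy=43.943215  D=ac−b²=8.226428
λ₁=(c·0.159−b)/D = (43.943215·0.159−5.476121)/8.226428 = 0.183658
λ₂=(a−b·0.159)/D = (0.869630−5.476121·0.159)/8.226428 = -0.000130
w* = 0.183658·x + -0.000130·y:
  w_0 = 0.183658·0.5111 + -0.000130·12.4490 = 0.0922  (JPMorgan)
  w_1 = 0.183658·1.6237 + -0.000130·10.5901 = 0.2968  (Merck)
  w_2 = 0.183658·0.6865 + -0.000130·6.4810 = 0.1252  (Nike)
  w_3 = 0.183658·2.6548 + -0.000130·14.4232 = 0.4857  (Disney)
Σw_i=1.0000  μᵀw=0.1590
σ²=wᵀΣw=λ₁·μ_p+λ₂ = 0.183658·0.159 + -0.000130 = 0.029071 ≈ 0.0291

0.0291


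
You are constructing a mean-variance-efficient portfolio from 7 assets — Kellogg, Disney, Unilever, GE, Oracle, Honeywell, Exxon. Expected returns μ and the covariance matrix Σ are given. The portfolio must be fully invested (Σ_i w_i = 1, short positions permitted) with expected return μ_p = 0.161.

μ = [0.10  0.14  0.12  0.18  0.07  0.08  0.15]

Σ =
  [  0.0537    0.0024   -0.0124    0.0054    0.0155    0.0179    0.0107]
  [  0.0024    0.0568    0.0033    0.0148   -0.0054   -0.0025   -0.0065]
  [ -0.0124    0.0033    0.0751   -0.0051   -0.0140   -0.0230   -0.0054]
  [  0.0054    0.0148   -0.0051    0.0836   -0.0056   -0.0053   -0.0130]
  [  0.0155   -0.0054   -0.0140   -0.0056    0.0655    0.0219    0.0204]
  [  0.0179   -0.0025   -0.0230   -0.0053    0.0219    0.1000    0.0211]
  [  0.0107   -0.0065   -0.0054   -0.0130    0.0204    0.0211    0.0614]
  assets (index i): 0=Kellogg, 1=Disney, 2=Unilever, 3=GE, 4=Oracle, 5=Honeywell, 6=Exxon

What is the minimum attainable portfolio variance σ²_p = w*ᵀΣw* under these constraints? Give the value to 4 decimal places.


p=Σ⁻¹μ = [1.1500  2.0636  2.3528  2.3651  0.6129  0.5956  2.7604]
q=Σ⁻¹𝟙 = [12.5649  15.4801  21.3842  13.1573  12.3200  8.2096  13.4877]
a=μᵀp=1.616575  b=𝟙ᵀp=11.900442  c=𝟙ᵀq=96.603773  D=ac−b²=14.546764
λ₁=(c·0.161−b)/D = (96.603773·0.161−11.900442)/14.546764 = 0.251105
λ₂=(a−b·0.161)/D = (1.616575−11.900442·0.161)/14.546764 = -0.020582
w* = 0.251105·p + -0.020582·q:
  w_0 = 0.251105·1.1500 + -0.020582·12.5649 = 0.0302  (Kellogg)
  w_1 = 0.251105·2.0636 + -0.020582·15.4801 = 0.1996  (Disney)
  w_2 = 0.251105·2.3528 + -0.020582·21.3842 = 0.1507  (Unilever)
  w_3 = 0.251105·2.3651 + -0.020582·13.1573 = 0.3231  (GE)
  w_4 = 0.251105·0.6129 + -0.020582·12.3200 = -0.0997  (Oracle)
  w_5 = 0.251105·0.5956 + -0.020582·8.2096 = -0.0194  (Honeywell)
  w_6 = 0.251105·2.7604 + -0.020582·13.4877 = 0.4156  (Exxon)
Σw_i=1.0000  μᵀw=0.1610
σ²=wᵀΣw=λ₁·μ_p+λ₂ = 0.251105·0.161 + -0.020582 = 0.019846 ≈ 0.0198

0.0198


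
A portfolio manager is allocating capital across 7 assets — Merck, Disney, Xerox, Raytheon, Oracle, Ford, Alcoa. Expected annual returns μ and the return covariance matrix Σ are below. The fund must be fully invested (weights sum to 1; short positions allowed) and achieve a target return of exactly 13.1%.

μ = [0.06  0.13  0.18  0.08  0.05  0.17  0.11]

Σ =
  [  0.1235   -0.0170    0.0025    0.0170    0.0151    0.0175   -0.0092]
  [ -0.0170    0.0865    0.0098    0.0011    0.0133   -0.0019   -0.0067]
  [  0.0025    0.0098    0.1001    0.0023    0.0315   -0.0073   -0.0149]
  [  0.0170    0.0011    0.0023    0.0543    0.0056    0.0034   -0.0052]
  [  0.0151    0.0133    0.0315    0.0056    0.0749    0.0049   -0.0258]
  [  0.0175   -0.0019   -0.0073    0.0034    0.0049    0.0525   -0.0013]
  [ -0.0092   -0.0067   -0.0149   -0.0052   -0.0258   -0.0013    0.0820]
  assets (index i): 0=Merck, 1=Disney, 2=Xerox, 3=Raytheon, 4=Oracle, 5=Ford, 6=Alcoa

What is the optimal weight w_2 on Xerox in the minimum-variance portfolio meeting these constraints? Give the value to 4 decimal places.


0.1595

x=Σ⁻¹μ = [0.1444  1.5257  2.2366  1.2914  -0.2280  3.5422  1.9551]
y=Σ⁻¹𝟙 = [4.9752  11.5436  9.1695  15.9283  11.0366  17.5186  20.1230]
a=μᵀx=1.518751  b=𝟙ᵀx=10.467473  c=𝟙ᵀy=90.294737  D=ac−b²=27.567265
λ₁=(c·0.131−b)/D = (90.294737·0.131−10.467473)/27.567265 = 0.049375
λ₂=(a−b·0.131)/D = (1.518751−10.467473·0.131)/27.567265 = 0.005351
w* = 0.049375·x + 0.005351·y:
  w_0 = 0.049375·0.1444 + 0.005351·4.9752 = 0.0338  (Merck)
  w_1 = 0.049375·1.5257 + 0.005351·11.5436 = 0.1371  (Disney)
  w_2 = 0.049375·2.2366 + 0.005351·9.1695 = 0.1595  (Xerox)
  w_3 = 0.049375·1.2914 + 0.005351·15.9283 = 0.1490  (Raytheon)
  w_4 = 0.049375·-0.2280 + 0.005351·11.0366 = 0.0478  (Oracle)
  w_5 = 0.049375·3.5422 + 0.005351·17.5186 = 0.2686  (Ford)
  w_6 = 0.049375·1.9551 + 0.005351·20.1230 = 0.2042  (Alcoa)
Σw_i=1.0000  μᵀw=0.1310
σ²=wᵀΣw=λ₁·μ_p+λ₂ = 0.049375·0.131 + 0.005351 = 0.011819 ≈ 0.0118


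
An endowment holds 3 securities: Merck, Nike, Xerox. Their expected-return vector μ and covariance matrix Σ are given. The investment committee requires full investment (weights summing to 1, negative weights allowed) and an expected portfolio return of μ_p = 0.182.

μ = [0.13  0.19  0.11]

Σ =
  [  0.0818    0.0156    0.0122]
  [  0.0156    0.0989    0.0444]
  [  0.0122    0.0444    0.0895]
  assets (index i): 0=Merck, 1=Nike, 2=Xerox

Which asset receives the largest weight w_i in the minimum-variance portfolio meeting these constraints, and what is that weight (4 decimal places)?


g=Σ⁻¹μ = [1.2436  1.6073  0.2622]
h=Σ⁻¹𝟙 = [10.1468  5.2948  7.1633]
a=μᵀg=0.495891  b=𝟙ᵀg=3.113067  c=𝟙ᵀh=22.604959  D=ac−b²=1.518412
λ₁=(c·0.182−b)/D = (22.604959·0.182−3.113067)/1.518412 = 0.659265
λ₂=(a−b·0.182)/D = (0.495891−3.113067·0.182)/1.518412 = -0.046553
w* = 0.659265·g + -0.046553·h:
  w_0 = 0.659265·1.2436 + -0.046553·10.1468 = 0.3475  (Merck)
  w_1 = 0.659265·1.6073 + -0.046553·5.2948 = 0.8131  (Nike)
  w_2 = 0.659265·0.2622 + -0.046553·7.1633 = -0.1606  (Xerox)
Σw_i=1.0000  μᵀw=0.1820
σ²=wᵀΣw=λ₁·μ_p+λ₂ = 0.659265·0.182 + -0.046553 = 0.073433 ≈ 0.0734

Nike (0.8131)


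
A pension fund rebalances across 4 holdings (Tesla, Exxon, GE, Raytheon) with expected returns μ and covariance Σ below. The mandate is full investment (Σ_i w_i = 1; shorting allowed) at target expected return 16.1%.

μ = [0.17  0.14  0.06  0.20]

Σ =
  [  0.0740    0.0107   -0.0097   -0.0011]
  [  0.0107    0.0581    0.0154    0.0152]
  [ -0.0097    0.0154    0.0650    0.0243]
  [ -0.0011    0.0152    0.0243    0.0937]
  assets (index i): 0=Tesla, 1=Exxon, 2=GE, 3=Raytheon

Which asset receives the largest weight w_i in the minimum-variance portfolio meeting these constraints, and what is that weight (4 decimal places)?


Tesla (0.3661)

g=Σ⁻¹μ = [2.1371  1.4756  0.1933  1.8701]
h=Σ⁻¹𝟙 = [13.9017  9.6713  12.9600  5.9057]
a=μᵀg=0.955494  b=𝟙ᵀg=5.676001  c=𝟙ᵀh=42.438657  D=ac−b²=8.332905
λ₁=(c·0.161−b)/D = (42.438657·0.161−5.676001)/8.332905 = 0.138802
λ₂=(a−b·0.161)/D = (0.955494−5.676001·0.161)/8.332905 = 0.004999
w* = 0.138802·g + 0.004999·h:
  w_0 = 0.138802·2.1371 + 0.004999·13.9017 = 0.3661  (Tesla)
  w_1 = 0.138802·1.4756 + 0.004999·9.6713 = 0.2532  (Exxon)
  w_2 = 0.138802·0.1933 + 0.004999·12.9600 = 0.0916  (GE)
  w_3 = 0.138802·1.8701 + 0.004999·5.9057 = 0.2891  (Raytheon)
Σw_i=1.0000  μᵀw=0.1610
σ²=wᵀΣw=λ₁·μ_p+λ₂ = 0.138802·0.161 + 0.004999 = 0.027346 ≈ 0.0273


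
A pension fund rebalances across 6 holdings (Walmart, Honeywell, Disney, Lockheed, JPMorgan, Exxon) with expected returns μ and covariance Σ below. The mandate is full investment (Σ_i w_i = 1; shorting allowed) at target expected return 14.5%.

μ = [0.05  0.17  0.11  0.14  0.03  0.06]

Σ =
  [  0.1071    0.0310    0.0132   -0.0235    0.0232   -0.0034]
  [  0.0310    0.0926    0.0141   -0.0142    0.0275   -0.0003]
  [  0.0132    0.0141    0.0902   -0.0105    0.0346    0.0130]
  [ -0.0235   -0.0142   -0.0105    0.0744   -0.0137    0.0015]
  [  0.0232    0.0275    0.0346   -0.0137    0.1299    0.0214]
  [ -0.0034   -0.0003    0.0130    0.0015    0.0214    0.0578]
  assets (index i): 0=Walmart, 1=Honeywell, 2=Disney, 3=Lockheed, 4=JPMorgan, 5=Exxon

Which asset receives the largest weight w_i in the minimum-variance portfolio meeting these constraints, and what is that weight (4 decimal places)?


x=Σ⁻¹μ = [0.4026  2.0442  1.1786  2.4584  -0.4801  0.9212]
y=Σ⁻¹𝟙 = [10.2639  8.7681  7.7123  19.4165  1.5059  15.1543]
a=μᵀx=0.882332  b=𝟙ᵀx=6.524864  c=𝟙ᵀy=62.820926  D=ac−b²=12.855054
λ₁=(c·0.145−b)/D = (62.820926·0.145−6.524864)/12.855054 = 0.201024
λ₂=(a−b·0.145)/D = (0.882332−6.524864·0.145)/12.855054 = -0.004961
w* = 0.201024·x + -0.004961·y:
  w_0 = 0.201024·0.4026 + -0.004961·10.2639 = 0.0300  (Walmart)
  w_1 = 0.201024·2.0442 + -0.004961·8.7681 = 0.3674  (Honeywell)
  w_2 = 0.201024·1.1786 + -0.004961·7.7123 = 0.1987  (Disney)
  w_3 = 0.201024·2.4584 + -0.004961·19.4165 = 0.3979  (Lockheed)
  w_4 = 0.201024·-0.4801 + -0.004961·1.5059 = -0.1040  (JPMorgan)
  w_5 = 0.201024·0.9212 + -0.004961·15.1543 = 0.1100  (Exxon)
Σw_i=1.0000  μᵀw=0.1450
σ²=wᵀΣw=λ₁·μ_p+λ₂ = 0.201024·0.145 + -0.004961 = 0.024187 ≈ 0.0242

Lockheed (0.3979)


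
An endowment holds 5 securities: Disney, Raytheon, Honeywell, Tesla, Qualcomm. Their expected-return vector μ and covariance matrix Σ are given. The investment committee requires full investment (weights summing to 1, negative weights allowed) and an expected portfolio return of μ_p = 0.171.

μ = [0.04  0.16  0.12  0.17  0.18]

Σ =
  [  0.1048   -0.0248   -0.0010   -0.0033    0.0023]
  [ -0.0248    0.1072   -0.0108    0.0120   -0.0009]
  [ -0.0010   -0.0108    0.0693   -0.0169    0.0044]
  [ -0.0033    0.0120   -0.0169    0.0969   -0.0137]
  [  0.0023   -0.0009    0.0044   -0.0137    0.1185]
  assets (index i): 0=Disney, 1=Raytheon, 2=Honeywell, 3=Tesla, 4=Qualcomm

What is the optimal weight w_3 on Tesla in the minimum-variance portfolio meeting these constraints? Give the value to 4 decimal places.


u=Σ⁻¹μ = [0.8401  1.6971  2.4470  2.2376  1.6834]
v=Σ⁻¹𝟙 = [12.9953  12.8162  19.4122  13.8567  9.1651]
a=μᵀu=1.282185  b=𝟙ᵀu=8.905239  c=𝟙ᵀv=68.245533  D=ac−b²=8.200145
λ₁=(c·0.171−b)/D = (68.245533·0.171−8.905239)/8.200145 = 0.337158
λ₂=(a−b·0.171)/D = (1.282185−8.905239·0.171)/8.200145 = -0.029342
w* = 0.337158·u + -0.029342·v:
  w_0 = 0.337158·0.8401 + -0.029342·12.9953 = -0.0980  (Disney)
  w_1 = 0.337158·1.6971 + -0.029342·12.8162 = 0.1961  (Raytheon)
  w_2 = 0.337158·2.4470 + -0.029342·19.4122 = 0.2554  (Honeywell)
  w_3 = 0.337158·2.2376 + -0.029342·13.8567 = 0.3478  (Tesla)
  w_4 = 0.337158·1.6834 + -0.029342·9.1651 = 0.2986  (Qualcomm)
Σw_i=1.0000  μᵀw=0.1710
σ²=wᵀΣw=λ₁·μ_p+λ₂ = 0.337158·0.171 + -0.029342 = 0.028312 ≈ 0.0283

0.3478


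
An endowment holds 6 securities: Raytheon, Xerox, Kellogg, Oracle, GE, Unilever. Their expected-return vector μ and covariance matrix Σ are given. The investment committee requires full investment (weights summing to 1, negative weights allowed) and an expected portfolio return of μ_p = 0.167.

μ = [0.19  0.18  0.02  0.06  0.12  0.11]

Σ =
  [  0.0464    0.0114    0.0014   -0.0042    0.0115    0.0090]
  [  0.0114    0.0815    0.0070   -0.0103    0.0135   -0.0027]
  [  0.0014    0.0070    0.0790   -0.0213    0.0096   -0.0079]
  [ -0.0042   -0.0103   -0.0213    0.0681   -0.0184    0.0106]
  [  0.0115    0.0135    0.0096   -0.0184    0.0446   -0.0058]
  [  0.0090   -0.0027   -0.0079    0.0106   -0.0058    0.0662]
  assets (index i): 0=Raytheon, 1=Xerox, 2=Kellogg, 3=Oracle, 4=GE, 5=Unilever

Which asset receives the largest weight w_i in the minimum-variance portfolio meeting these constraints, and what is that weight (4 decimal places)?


g=Σ⁻¹μ = [3.0422  1.6521  0.4065  1.8566  2.2489  1.2637]
h=Σ⁻¹𝟙 = [12.2628  8.6604  17.1804  26.9641  25.8577  13.7900]
a=μᵀg=1.403805  b=𝟙ᵀg=10.470088  c=𝟙ᵀh=104.715425  D=ac−b²=37.377289
λ₁=(c·0.167−b)/D = (104.715425·0.167−10.470088)/37.377289 = 0.187745
λ₂=(a−b·0.167)/D = (1.403805−10.470088·0.167)/37.377289 = -0.009222
w* = 0.187745·g + -0.009222·h:
  w_0 = 0.187745·3.0422 + -0.009222·12.2628 = 0.4581  (Raytheon)
  w_1 = 0.187745·1.6521 + -0.009222·8.6604 = 0.2303  (Xerox)
  w_2 = 0.187745·0.4065 + -0.009222·17.1804 = -0.0821  (Kellogg)
  w_3 = 0.187745·1.8566 + -0.009222·26.9641 = 0.0999  (Oracle)
  w_4 = 0.187745·2.2489 + -0.009222·25.8577 = 0.1837  (GE)
  w_5 = 0.187745·1.2637 + -0.009222·13.7900 = 0.1101  (Unilever)
Σw_i=1.0000  μᵀw=0.1670
σ²=wᵀΣw=λ₁·μ_p+λ₂ = 0.187745·0.167 + -0.009222 = 0.022131 ≈ 0.0221

Raytheon (0.4581)


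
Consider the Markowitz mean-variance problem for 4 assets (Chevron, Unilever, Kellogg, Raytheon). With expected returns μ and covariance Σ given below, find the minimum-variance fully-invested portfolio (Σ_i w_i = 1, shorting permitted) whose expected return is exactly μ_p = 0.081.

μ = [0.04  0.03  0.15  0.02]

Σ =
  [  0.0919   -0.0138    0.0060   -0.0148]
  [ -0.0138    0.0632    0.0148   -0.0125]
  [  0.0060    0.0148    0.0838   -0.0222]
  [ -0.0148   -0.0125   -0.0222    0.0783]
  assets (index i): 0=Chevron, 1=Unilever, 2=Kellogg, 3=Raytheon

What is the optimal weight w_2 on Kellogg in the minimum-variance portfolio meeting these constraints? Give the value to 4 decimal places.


p=Σ⁻¹μ = [0.5096  0.3182  1.9504  0.9555]
q=Σ⁻¹𝟙 = [16.8870  20.9939  13.1185  23.0342]
a=μᵀp=0.341605  b=𝟙ᵀp=3.733752  c=𝟙ᵀq=74.033583  D=ac−b²=11.349322
λ₁=(c·0.081−b)/D = (74.033583·0.081−3.733752)/11.349322 = 0.199392
λ₂=(a−b·0.081)/D = (0.341605−3.733752·0.081)/11.349322 = 0.003451
w* = 0.199392·p + 0.003451·q:
  w_0 = 0.199392·0.5096 + 0.003451·16.8870 = 0.1599  (Chevron)
  w_1 = 0.199392·0.3182 + 0.003451·20.9939 = 0.1359  (Unilever)
  w_2 = 0.199392·1.9504 + 0.003451·13.1185 = 0.4342  (Kellogg)
  w_3 = 0.199392·0.9555 + 0.003451·23.0342 = 0.2700  (Raytheon)
Σw_i=1.0000  μᵀw=0.0810
σ²=wᵀΣw=λ₁·μ_p+λ₂ = 0.199392·0.081 + 0.003451 = 0.019602 ≈ 0.0196

0.4342


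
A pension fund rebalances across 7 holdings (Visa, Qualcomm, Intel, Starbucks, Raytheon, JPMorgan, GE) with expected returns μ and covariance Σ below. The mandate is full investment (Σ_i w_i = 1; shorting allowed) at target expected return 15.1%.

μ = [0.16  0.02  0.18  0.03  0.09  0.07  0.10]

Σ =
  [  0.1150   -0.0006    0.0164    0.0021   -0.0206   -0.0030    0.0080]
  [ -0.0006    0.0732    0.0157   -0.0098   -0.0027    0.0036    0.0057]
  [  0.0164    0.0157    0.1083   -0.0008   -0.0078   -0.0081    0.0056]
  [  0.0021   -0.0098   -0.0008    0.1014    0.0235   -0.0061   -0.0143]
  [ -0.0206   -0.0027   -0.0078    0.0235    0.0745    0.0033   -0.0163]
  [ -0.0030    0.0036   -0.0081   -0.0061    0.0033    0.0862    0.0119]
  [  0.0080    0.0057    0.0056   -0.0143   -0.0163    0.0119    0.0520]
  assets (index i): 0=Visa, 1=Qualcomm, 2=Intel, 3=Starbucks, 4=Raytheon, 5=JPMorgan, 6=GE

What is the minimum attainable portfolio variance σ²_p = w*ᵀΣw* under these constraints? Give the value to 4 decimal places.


0.0260

x=Σ⁻¹μ = [1.4229  -0.1538  1.5647  0.0994  2.1611  0.6482  2.1090]
y=Σ⁻¹𝟙 = [9.5742  12.1311  6.9568  10.2920  18.4545  9.0347  22.2264]
a=μᵀx=0.959975  b=𝟙ᵀx=7.851435  c=𝟙ᵀy=88.669609  D=ac−b²=23.475614
λ₁=(c·0.151−b)/D = (88.669609·0.151−7.851435)/23.475614 = 0.235891
λ₂=(a−b·0.151)/D = (0.959975−7.851435·0.151)/23.475614 = -0.009610
w* = 0.235891·x + -0.009610·y:
  w_0 = 0.235891·1.4229 + -0.009610·9.5742 = 0.2436  (Visa)
  w_1 = 0.235891·-0.1538 + -0.009610·12.1311 = -0.1529  (Qualcomm)
  w_2 = 0.235891·1.5647 + -0.009610·6.9568 = 0.3022  (Intel)
  w_3 = 0.235891·0.0994 + -0.009610·10.2920 = -0.0754  (Starbucks)
  w_4 = 0.235891·2.1611 + -0.009610·18.4545 = 0.3324  (Raytheon)
  w_5 = 0.235891·0.6482 + -0.009610·9.0347 = 0.0661  (JPMorgan)
  w_6 = 0.235891·2.1090 + -0.009610·22.2264 = 0.2839  (GE)
Σw_i=1.0000  μᵀw=0.1510
σ²=wᵀΣw=λ₁·μ_p+λ₂ = 0.235891·0.151 + -0.009610 = 0.026010 ≈ 0.0260


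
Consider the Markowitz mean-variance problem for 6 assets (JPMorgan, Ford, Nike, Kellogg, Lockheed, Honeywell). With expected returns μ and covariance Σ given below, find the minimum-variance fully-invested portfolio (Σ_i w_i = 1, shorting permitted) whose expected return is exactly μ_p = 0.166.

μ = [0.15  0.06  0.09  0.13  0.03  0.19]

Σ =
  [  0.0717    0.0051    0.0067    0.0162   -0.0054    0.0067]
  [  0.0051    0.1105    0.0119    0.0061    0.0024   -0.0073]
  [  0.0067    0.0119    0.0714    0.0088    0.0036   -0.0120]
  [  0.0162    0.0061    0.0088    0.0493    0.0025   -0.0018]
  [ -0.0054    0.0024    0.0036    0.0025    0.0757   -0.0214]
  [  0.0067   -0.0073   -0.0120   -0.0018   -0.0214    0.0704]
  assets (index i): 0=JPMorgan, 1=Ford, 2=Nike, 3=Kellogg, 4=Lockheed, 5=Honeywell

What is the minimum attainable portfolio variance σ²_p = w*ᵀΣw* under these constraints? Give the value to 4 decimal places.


u=Σ⁻¹μ = [1.2801  0.4221  1.3128  1.9849  1.2742  3.2827]
v=Σ⁻¹𝟙 = [8.3064  7.5570  13.0556  14.1557  18.8385  22.5114]
a=μᵀu=1.255477  b=𝟙ᵀu=9.556937  c=𝟙ᵀv=84.424495  D=ac−b²=14.657953
λ₁=(c·0.166−b)/D = (84.424495·0.166−9.556937)/14.657953 = 0.304103
λ₂=(a−b·0.166)/D = (1.255477−9.556937·0.166)/14.657953 = -0.022580
w* = 0.304103·u + -0.022580·v:
  w_0 = 0.304103·1.2801 + -0.022580·8.3064 = 0.2017  (JPMorgan)
  w_1 = 0.304103·0.4221 + -0.022580·7.5570 = -0.0423  (Ford)
  w_2 = 0.304103·1.3128 + -0.022580·13.0556 = 0.1044  (Nike)
  w_3 = 0.304103·1.9849 + -0.022580·14.1557 = 0.2840  (Kellogg)
  w_4 = 0.304103·1.2742 + -0.022580·18.8385 = -0.0379  (Lockheed)
  w_5 = 0.304103·3.2827 + -0.022580·22.5114 = 0.4900  (Honeywell)
Σw_i=1.0000  μᵀw=0.1660
σ²=wᵀΣw=λ₁·μ_p+λ₂ = 0.304103·0.166 + -0.022580 = 0.027901 ≈ 0.0279

0.0279


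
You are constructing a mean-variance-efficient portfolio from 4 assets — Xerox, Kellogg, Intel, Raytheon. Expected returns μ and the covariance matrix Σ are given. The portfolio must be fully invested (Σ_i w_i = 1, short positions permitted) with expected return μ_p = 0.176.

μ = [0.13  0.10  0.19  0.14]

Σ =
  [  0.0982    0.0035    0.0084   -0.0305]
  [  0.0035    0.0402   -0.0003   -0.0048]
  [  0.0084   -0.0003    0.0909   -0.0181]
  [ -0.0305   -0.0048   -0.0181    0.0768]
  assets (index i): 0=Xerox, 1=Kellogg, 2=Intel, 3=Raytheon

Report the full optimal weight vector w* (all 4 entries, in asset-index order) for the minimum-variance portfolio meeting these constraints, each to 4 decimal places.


x=Σ⁻¹μ = [2.0688  2.7358  2.5902  3.4260]
y=Σ⁻¹𝟙 = [15.5343  26.5281  14.4841  24.2616]
a=μᵀx=1.514313  b=𝟙ᵀx=10.820876  c=𝟙ᵀy=80.808133  D=ac−b²=5.277417
λ₁=(c·0.176−b)/D = (80.808133·0.176−10.820876)/5.277417 = 0.644511
λ₂=(a−b·0.176)/D = (1.514313−10.820876·0.176)/5.277417 = -0.073930
w* = 0.644511·x + -0.073930·y:
  w_0 = 0.644511·2.0688 + -0.073930·15.5343 = 0.1849  (Xerox)
  w_1 = 0.644511·2.7358 + -0.073930·26.5281 = -0.1980  (Kellogg)
  w_2 = 0.644511·2.5902 + -0.073930·14.4841 = 0.5986  (Intel)
  w_3 = 0.644511·3.4260 + -0.073930·24.2616 = 0.4144  (Raytheon)
Σw_i=1.0000  μᵀw=0.1760
σ²=wᵀΣw=λ₁·μ_p+λ₂ = 0.644511·0.176 + -0.073930 = 0.039504 ≈ 0.0395

0.1849  -0.1980  0.5986  0.4144


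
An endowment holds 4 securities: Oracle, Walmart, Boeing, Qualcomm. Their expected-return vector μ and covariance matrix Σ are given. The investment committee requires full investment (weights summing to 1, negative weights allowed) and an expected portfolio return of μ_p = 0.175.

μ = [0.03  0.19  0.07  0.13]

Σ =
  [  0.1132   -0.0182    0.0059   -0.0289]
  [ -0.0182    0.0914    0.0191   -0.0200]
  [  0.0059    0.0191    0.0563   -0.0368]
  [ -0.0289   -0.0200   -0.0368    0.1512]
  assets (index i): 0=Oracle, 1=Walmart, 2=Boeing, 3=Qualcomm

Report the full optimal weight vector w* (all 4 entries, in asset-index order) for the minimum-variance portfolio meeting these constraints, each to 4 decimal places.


0.0249  0.7382  -0.0534  0.2903

x=Σ⁻¹μ = [1.0052  2.3490  1.4648  1.7192]
y=Σ⁻¹𝟙 = [13.8669  12.5379  22.8261  16.4783]
a=μᵀx=0.802498  b=𝟙ᵀx=6.538215  c=𝟙ᵀy=65.709251  D=ac−b²=9.983282
λ₁=(c·0.175−b)/D = (65.709251·0.175−6.538215)/9.983282 = 0.496921
λ₂=(a−b·0.175)/D = (0.802498−6.538215·0.175)/9.983282 = -0.034226
w* = 0.496921·x + -0.034226·y:
  w_0 = 0.496921·1.0052 + -0.034226·13.8669 = 0.0249  (Oracle)
  w_1 = 0.496921·2.3490 + -0.034226·12.5379 = 0.7382  (Walmart)
  w_2 = 0.496921·1.4648 + -0.034226·22.8261 = -0.0534  (Boeing)
  w_3 = 0.496921·1.7192 + -0.034226·16.4783 = 0.2903  (Qualcomm)
Σw_i=1.0000  μᵀw=0.1750
σ²=wᵀΣw=λ₁·μ_p+λ₂ = 0.496921·0.175 + -0.034226 = 0.052735 ≈ 0.0527


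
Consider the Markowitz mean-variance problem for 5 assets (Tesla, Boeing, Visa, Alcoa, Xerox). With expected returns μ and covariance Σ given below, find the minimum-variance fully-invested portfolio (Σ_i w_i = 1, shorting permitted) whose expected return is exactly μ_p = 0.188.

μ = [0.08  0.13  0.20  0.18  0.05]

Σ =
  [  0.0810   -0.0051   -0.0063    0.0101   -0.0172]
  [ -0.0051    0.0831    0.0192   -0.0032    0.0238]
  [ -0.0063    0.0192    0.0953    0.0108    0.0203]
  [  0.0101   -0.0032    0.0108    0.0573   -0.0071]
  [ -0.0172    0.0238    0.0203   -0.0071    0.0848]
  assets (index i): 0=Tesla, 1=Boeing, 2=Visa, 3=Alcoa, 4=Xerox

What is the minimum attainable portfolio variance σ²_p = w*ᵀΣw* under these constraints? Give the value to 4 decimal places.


p=Σ⁻¹μ = [0.8970  1.2965  1.5196  2.8038  0.2787]
q=Σ⁻¹𝟙 = [13.9056  8.7938  5.2180  16.0249  12.2375]
a=μᵀp=1.062843  b=𝟙ᵀp=6.795588  c=𝟙ᵀq=56.179697  D=ac−b²=13.530178
λ₁=(c·0.188−b)/D = (56.179697·0.188−6.795588)/13.530178 = 0.278355
λ₂=(a−b·0.188)/D = (1.062843−6.795588·0.188)/13.530178 = -0.015870
w* = 0.278355·p + -0.015870·q:
  w_0 = 0.278355·0.8970 + -0.015870·13.9056 = 0.0290  (Tesla)
  w_1 = 0.278355·1.2965 + -0.015870·8.7938 = 0.2213  (Boeing)
  w_2 = 0.278355·1.5196 + -0.015870·5.2180 = 0.3402  (Visa)
  w_3 = 0.278355·2.8038 + -0.015870·16.0249 = 0.5261  (Alcoa)
  w_4 = 0.278355·0.2787 + -0.015870·12.2375 = -0.1166  (Xerox)
Σw_i=1.0000  μᵀw=0.1880
σ²=wᵀΣw=λ₁·μ_p+λ₂ = 0.278355·0.188 + -0.015870 = 0.036461 ≈ 0.0365

0.0365


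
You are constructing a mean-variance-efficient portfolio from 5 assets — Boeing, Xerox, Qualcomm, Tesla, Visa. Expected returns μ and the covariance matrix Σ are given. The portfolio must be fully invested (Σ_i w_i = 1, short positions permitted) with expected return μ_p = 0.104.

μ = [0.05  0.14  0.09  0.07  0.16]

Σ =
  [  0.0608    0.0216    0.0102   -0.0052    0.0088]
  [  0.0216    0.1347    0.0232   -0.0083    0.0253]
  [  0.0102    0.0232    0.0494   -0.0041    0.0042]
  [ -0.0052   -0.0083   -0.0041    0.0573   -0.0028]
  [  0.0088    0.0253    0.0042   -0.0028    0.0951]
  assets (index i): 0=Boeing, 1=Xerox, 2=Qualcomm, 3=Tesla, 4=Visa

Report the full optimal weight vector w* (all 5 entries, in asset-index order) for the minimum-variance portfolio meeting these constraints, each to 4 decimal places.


x=Σ⁻¹μ = [0.2892  0.5474  1.5037  1.5075  1.4880]
y=Σ⁻¹𝟙 = [13.3381  1.9134  17.5700  20.6172  8.6030]
a=μᵀx=0.570034  b=𝟙ᵀx=5.335775  c=𝟙ᵀy=62.041781  D=ac−b²=6.895411
λ₁=(c·0.104−b)/D = (62.041781·0.104−5.335775)/6.895411 = 0.161929
λ₂=(a−b·0.104)/D = (0.570034−5.335775·0.104)/6.895411 = 0.002192
w* = 0.161929·x + 0.002192·y:
  w_0 = 0.161929·0.2892 + 0.002192·13.3381 = 0.0761  (Boeing)
  w_1 = 0.161929·0.5474 + 0.002192·1.9134 = 0.0928  (Xerox)
  w_2 = 0.161929·1.5037 + 0.002192·17.5700 = 0.2820  (Qualcomm)
  w_3 = 0.161929·1.5075 + 0.002192·20.6172 = 0.2893  (Tesla)
  w_4 = 0.161929·1.4880 + 0.002192·8.6030 = 0.2598  (Visa)
Σw_i=1.0000  μᵀw=0.1040
σ²=wᵀΣw=λ₁·μ_p+λ₂ = 0.161929·0.104 + 0.002192 = 0.019032 ≈ 0.0190

0.0761  0.0928  0.2820  0.2893  0.2598


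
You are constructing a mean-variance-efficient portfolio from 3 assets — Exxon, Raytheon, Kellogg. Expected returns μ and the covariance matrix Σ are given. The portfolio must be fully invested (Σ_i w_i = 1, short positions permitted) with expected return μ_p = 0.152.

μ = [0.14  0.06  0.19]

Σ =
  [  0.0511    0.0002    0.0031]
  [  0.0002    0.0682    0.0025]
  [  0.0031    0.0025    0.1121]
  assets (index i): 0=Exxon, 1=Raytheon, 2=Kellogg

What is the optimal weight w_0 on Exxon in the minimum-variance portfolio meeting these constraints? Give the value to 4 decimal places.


p=Σ⁻¹μ = [2.6392  0.8132  1.6038]
q=Σ⁻¹𝟙 = [19.0236  14.3110  8.0754]
a=μᵀp=0.723010  b=𝟙ᵀp=5.056277  c=𝟙ᵀq=41.409891  D=ac−b²=4.373810
λ₁=(c·0.152−b)/D = (41.409891·0.152−5.056277)/4.373810 = 0.283054
λ₂=(a−b·0.152)/D = (0.723010−5.056277·0.152)/4.373810 = -0.010413
w* = 0.283054·p + -0.010413·q:
  w_0 = 0.283054·2.6392 + -0.010413·19.0236 = 0.5490  (Exxon)
  w_1 = 0.283054·0.8132 + -0.010413·14.3110 = 0.0812  (Raytheon)
  w_2 = 0.283054·1.6038 + -0.010413·8.0754 = 0.3699  (Kellogg)
Σw_i=1.0000  μᵀw=0.1520
σ²=wᵀΣw=λ₁·μ_p+λ₂ = 0.283054·0.152 + -0.010413 = 0.032611 ≈ 0.0326

0.5490


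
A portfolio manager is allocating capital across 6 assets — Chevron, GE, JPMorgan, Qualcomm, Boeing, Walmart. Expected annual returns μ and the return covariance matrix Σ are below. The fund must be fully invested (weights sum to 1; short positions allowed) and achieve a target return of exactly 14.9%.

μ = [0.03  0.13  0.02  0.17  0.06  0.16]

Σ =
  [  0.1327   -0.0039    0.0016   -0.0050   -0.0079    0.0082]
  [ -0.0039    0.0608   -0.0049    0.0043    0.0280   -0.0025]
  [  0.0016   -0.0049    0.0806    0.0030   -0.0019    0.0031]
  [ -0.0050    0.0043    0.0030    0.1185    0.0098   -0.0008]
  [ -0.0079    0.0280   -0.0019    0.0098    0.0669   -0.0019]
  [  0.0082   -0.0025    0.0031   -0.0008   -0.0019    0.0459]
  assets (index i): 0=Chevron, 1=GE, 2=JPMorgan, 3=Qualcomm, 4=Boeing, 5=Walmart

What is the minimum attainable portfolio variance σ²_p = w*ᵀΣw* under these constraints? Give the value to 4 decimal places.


g=Σ⁻¹μ = [0.1126  2.2736  0.1910  1.3876  -0.1372  3.5952]
h=Σ⁻¹𝟙 = [7.3640  13.6582  12.2513  7.2597  9.9796  20.9270]
a=μᵀg=1.105662  b=𝟙ᵀg=7.422774  c=𝟙ᵀh=71.439896  D=ac−b²=23.890816
λ₁=(c·0.149−b)/D = (71.439896·0.149−7.422774)/23.890816 = 0.134854
λ₂=(a−b·0.149)/D = (1.105662−7.422774·0.149)/23.890816 = -0.000014
w* = 0.134854·g + -0.000014·h:
  w_0 = 0.134854·0.1126 + -0.000014·7.3640 = 0.0151  (Chevron)
  w_1 = 0.134854·2.2736 + -0.000014·13.6582 = 0.3064  (GE)
  w_2 = 0.134854·0.1910 + -0.000014·12.2513 = 0.0256  (JPMorgan)
  w_3 = 0.134854·1.3876 + -0.000014·7.2597 = 0.1870  (Qualcomm)
  w_4 = 0.134854·-0.1372 + -0.000014·9.9796 = -0.0186  (Boeing)
  w_5 = 0.134854·3.5952 + -0.000014·20.9270 = 0.4845  (Walmart)
Σw_i=1.0000  μᵀw=0.1490
σ²=wᵀΣw=λ₁·μ_p+λ₂ = 0.134854·0.149 + -0.000014 = 0.020079 ≈ 0.0201

0.0201


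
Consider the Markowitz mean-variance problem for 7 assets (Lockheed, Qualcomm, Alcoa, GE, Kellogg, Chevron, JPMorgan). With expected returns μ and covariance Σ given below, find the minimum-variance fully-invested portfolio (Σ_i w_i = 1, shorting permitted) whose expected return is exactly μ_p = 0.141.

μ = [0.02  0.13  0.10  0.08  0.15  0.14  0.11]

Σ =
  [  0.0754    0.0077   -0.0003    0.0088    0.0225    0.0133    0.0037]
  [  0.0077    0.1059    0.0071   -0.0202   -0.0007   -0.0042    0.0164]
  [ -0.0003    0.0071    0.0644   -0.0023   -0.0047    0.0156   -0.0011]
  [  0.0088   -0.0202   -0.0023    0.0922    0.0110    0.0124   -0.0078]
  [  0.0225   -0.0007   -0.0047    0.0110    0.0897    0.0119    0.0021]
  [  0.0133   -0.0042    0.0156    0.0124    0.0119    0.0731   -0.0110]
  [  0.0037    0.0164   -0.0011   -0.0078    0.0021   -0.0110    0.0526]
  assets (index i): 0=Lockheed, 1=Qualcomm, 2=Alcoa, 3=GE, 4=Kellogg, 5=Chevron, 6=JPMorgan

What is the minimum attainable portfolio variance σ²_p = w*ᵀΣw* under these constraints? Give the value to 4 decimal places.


0.0191

g=Σ⁻¹μ = [-0.8524  1.1277  1.1730  0.9917  1.5410  1.8100  2.2882]
h=Σ⁻¹𝟙 = [6.3062  7.6618  13.5884  11.7702  7.1094  9.9287  20.0010]
a=μᵀg=1.062435  b=𝟙ᵀg=8.079156  c=𝟙ᵀh=76.365730  D=ac−b²=15.860849
λ₁=(c·0.141−b)/D = (76.365730·0.141−8.079156)/15.860849 = 0.169500
λ₂=(a−b·0.141)/D = (1.062435−8.079156·0.141)/15.860849 = -0.004837
w* = 0.169500·g + -0.004837·h:
  w_0 = 0.169500·-0.8524 + -0.004837·6.3062 = -0.1750  (Lockheed)
  w_1 = 0.169500·1.1277 + -0.004837·7.6618 = 0.1541  (Qualcomm)
  w_2 = 0.169500·1.1730 + -0.004837·13.5884 = 0.1331  (Alcoa)
  w_3 = 0.169500·0.9917 + -0.004837·11.7702 = 0.1111  (GE)
  w_4 = 0.169500·1.5410 + -0.004837·7.1094 = 0.2268  (Kellogg)
  w_5 = 0.169500·1.8100 + -0.004837·9.9287 = 0.2588  (Chevron)
  w_6 = 0.169500·2.2882 + -0.004837·20.0010 = 0.2911  (JPMorgan)
Σw_i=1.0000  μᵀw=0.1410
σ²=wᵀΣw=λ₁·μ_p+λ₂ = 0.169500·0.141 + -0.004837 = 0.019062 ≈ 0.0191


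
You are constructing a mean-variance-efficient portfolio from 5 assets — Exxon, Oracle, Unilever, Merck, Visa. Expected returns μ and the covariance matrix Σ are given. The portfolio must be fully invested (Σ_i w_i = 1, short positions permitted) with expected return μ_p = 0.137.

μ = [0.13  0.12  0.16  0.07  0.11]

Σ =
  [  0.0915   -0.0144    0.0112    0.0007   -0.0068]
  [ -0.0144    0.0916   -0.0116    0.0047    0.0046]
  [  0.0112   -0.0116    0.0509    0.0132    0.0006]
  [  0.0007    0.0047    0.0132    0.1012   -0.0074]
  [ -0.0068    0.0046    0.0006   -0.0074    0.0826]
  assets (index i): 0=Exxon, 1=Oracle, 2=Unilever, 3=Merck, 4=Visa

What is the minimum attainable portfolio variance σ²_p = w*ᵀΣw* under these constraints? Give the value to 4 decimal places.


0.0175

x=Σ⁻¹μ = [1.4231  1.8522  3.1634  0.2818  1.3480]
y=Σ⁻¹𝟙 = [11.8187  14.0229  18.0854  7.7298  12.8597]
a=μᵀx=1.081418  b=𝟙ᵀx=8.068488  c=𝟙ᵀy=64.516421  D=ac−b²=4.668719
λ₁=(c·0.137−b)/D = (64.516421·0.137−8.068488)/4.668719 = 0.164984
λ₂=(a−b·0.137)/D = (1.081418−8.068488·0.137)/4.668719 = -0.005133
w* = 0.164984·x + -0.005133·y:
  w_0 = 0.164984·1.4231 + -0.005133·11.8187 = 0.1741  (Exxon)
  w_1 = 0.164984·1.8522 + -0.005133·14.0229 = 0.2336  (Oracle)
  w_2 = 0.164984·3.1634 + -0.005133·18.0854 = 0.4291  (Unilever)
  w_3 = 0.164984·0.2818 + -0.005133·7.7298 = 0.0068  (Merck)
  w_4 = 0.164984·1.3480 + -0.005133·12.8597 = 0.1564  (Visa)
Σw_i=1.0000  μᵀw=0.1370
σ²=wᵀΣw=λ₁·μ_p+λ₂ = 0.164984·0.137 + -0.005133 = 0.017470 ≈ 0.0175


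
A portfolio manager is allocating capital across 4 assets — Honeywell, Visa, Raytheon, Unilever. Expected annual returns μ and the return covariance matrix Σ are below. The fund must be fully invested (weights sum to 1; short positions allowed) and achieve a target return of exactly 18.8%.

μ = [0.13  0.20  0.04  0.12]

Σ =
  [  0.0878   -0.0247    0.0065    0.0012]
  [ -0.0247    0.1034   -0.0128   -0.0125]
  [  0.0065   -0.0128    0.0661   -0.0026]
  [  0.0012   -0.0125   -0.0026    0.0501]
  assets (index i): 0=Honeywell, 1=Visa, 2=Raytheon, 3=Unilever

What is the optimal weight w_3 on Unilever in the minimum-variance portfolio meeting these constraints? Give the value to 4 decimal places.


p=Σ⁻¹μ = [2.1934  2.9726  1.0886  3.1408]
q=Σ⁻¹𝟙 = [14.9090  18.5341  18.2417  25.1739]
a=μᵀp=1.300117  b=𝟙ᵀp=9.395522  c=𝟙ᵀq=76.858727  D=ac−b²=11.649519
λ₁=(c·0.188−b)/D = (76.858727·0.188−9.395522)/11.649519 = 0.433831
λ₂=(a−b·0.188)/D = (1.300117−9.395522·0.188)/11.649519 = -0.040022
w* = 0.433831·p + -0.040022·q:
  w_0 = 0.433831·2.1934 + -0.040022·14.9090 = 0.3549  (Honeywell)
  w_1 = 0.433831·2.9726 + -0.040022·18.5341 = 0.5479  (Visa)
  w_2 = 0.433831·1.0886 + -0.040022·18.2417 = -0.2578  (Raytheon)
  w_3 = 0.433831·3.1408 + -0.040022·25.1739 = 0.3551  (Unilever)
Σw_i=1.0000  μᵀw=0.1880
σ²=wᵀΣw=λ₁·μ_p+λ₂ = 0.433831·0.188 + -0.040022 = 0.041538 ≈ 0.0415

0.3551


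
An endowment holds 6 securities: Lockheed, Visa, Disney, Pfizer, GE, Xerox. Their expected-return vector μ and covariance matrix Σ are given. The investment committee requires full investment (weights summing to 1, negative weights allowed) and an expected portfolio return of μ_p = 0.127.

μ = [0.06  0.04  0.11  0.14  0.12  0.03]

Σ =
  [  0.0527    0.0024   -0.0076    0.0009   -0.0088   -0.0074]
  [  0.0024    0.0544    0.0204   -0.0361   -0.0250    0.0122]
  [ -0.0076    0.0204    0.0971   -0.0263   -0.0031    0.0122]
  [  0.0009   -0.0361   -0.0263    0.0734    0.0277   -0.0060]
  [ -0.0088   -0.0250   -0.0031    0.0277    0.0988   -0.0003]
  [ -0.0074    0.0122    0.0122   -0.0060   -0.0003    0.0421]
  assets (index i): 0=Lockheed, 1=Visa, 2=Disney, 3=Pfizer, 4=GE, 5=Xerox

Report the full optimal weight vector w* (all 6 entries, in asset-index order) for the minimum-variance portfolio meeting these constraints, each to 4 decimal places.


g=Σ⁻¹μ = [1.3943  2.8509  1.5912  3.4443  1.1449  0.1694]
h=Σ⁻¹𝟙 = [23.1925  35.8482  11.2154  31.7037  12.7785  18.8006]
a=μᵀg=0.997408  b=𝟙ᵀg=10.595120  c=𝟙ᵀh=133.538803  D=ac−b²=20.936085
λ₁=(c·0.127−b)/D = (133.538803·0.127−10.595120)/20.936085 = 0.303987
λ₂=(a−b·0.127)/D = (0.997408−10.595120·0.127)/20.936085 = -0.016630
w* = 0.303987·g + -0.016630·h:
  w_0 = 0.303987·1.3943 + -0.016630·23.1925 = 0.0382  (Lockheed)
  w_1 = 0.303987·2.8509 + -0.016630·35.8482 = 0.2705  (Visa)
  w_2 = 0.303987·1.5912 + -0.016630·11.2154 = 0.2972  (Disney)
  w_3 = 0.303987·3.4443 + -0.016630·31.7037 = 0.5198  (Pfizer)
  w_4 = 0.303987·1.1449 + -0.016630·12.7785 = 0.1355  (GE)
  w_5 = 0.303987·0.1694 + -0.016630·18.8006 = -0.2611  (Xerox)
Σw_i=1.0000  μᵀw=0.1270
σ²=wᵀΣw=λ₁·μ_p+λ₂ = 0.303987·0.127 + -0.016630 = 0.021976 ≈ 0.0220

0.0382  0.2705  0.2972  0.5198  0.1355  -0.2611
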